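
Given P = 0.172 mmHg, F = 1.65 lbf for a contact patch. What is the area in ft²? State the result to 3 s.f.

Rearranging P = F/A for A: A = F/P.
P = 0.172 mmHg = 22.93 Pa; F = 1.65 lbf = 7.340 N.
A = 0.3201 m²
0.3201 m² × (1 ft² / 0.09290 m²) = 3.445 ft²

3.45 ft²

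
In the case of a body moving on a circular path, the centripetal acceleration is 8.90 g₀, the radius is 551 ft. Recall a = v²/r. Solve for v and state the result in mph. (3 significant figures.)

Rearranging: v = √(a·r).
a = 8.90 g₀ = 87.28 m/s²; r = 551 ft = 167.9 m.
v = 121.1 m/s
121.1 m/s × (1 mph / 0.4470 m/s) = 270.8 mph

271 mph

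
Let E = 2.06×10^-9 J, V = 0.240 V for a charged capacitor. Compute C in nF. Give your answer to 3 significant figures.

Solving E = ½C·V² for C: C = 2E/V².
E = 2.06×10^-9 J; V = 0.240 V.
C = 7.153×10^-8 F
7.153×10^-8 F × (1 nF / 1.000×10^-9 F) = 71.53 nF

71.5 nF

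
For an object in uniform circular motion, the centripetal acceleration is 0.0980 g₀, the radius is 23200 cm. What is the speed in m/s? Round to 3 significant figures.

Rearranging: v = √(a·r).
a = 0.0980 g₀ = 0.9611 m/s²; r = 23200 cm = 232.0 m.
v = 14.93 m/s

14.9 m/s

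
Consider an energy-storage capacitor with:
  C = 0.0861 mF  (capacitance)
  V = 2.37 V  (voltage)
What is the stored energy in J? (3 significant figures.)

2.42×10^-4 J

Directly: E = ½CV².
C = 0.0861 mF = 8.610×10^-5 F; V = 2.37 V.
E = 2.418×10^-4 J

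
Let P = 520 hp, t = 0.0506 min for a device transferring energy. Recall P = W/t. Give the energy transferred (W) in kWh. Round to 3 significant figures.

0.327 kWh

Rearranging: W = P·t.
P = 520 hp = 3.878×10^5 W; t = 0.0506 min = 3.036 s.
W = 1.177×10^6 J  (the unit combination reduces to kg·m²/s² = J)
1.177×10^6 J × (1 kWh / 3.600×10^6 J) = 0.3270 kWh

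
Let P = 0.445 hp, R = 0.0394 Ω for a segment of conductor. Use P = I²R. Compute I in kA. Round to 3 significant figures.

Rearranging P = I²R for I: I = √(P/R).
P = 0.445 hp = 331.8 W; R = 0.0394 Ω.
I = 91.77 A
91.77 A × (1 kA / 1000 A) = 0.09177 kA

0.0918 kA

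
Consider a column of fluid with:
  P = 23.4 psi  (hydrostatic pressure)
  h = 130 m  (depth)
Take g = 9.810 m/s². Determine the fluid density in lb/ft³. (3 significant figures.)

Solving P = ρ·g·h for ρ: ρ = P/(g·h).
P = 23.4 psi = 1.613×10^5 Pa; h = 130 m; g = 9.810 m/s².
ρ = 126.5 kg/m³
126.5 kg/m³ × (1 lb/ft³ / 16.02 kg/m³) = 7.898 lb/ft³

7.90 lb/ft³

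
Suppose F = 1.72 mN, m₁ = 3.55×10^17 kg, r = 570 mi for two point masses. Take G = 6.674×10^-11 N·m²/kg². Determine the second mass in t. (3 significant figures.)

0.0611 t

From Newton's law of gravitation: m₂ = F·r²/(G·m₁).
F = 1.72 mN = 0.001720 N; m₁ = 3.55×10^17 kg; r = 570 mi = 9.173×10^5 m; G = 6.674×10^-11 N·m²/kg².
m₂ = 61.09 kg
61.09 kg × (1 t / 1000 kg) = 0.06109 t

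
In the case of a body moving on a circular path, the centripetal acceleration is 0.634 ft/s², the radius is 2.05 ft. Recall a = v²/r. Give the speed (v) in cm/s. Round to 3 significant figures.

34.7 cm/s

Rearranging a = v²/r for v: v = √(a·r).
a = 0.634 ft/s² = 0.1932 m/s²; r = 2.05 ft = 0.6248 m.
v = 0.3475 m/s
0.3475 m/s × (1 cm/s / 0.01000 m/s) = 34.75 cm/s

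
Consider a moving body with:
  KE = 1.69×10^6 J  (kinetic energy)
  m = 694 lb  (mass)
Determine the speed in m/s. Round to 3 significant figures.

Rearranging KE = ½mv² for v: v = √(2·KE/m).
KE = 1.69×10^6 J; m = 694 lb = 314.8 kg.
v = 103.6 m/s

104 m/s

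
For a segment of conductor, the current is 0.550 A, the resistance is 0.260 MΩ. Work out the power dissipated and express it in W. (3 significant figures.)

P is given directly by: P = I²R.
I = 0.550 A; R = 0.260 MΩ = 2.600×10^5 Ω.
P = 78650 W  (the unit combination reduces to kg·m²/s³ = W)

78700 W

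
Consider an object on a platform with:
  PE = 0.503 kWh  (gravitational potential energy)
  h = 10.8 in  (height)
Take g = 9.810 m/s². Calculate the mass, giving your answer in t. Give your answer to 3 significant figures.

Solving PE = m·g·h for m: m = PE/(g·h).
PE = 0.503 kWh = 1.811×10^6 J; h = 10.8 in = 0.2743 m; g = 9.810 m/s².
m = 6.729×10^5 kg
6.729×10^5 kg × (1 t / 1000 kg) = 672.9 t

673 t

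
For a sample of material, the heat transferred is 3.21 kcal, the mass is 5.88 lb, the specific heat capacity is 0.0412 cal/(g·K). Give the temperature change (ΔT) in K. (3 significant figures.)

Solving Q = m·c·ΔT for ΔT: ΔT = Q/(m·c).
Q = 3.21 kcal = 13431 J; m = 5.88 lb = 2.667 kg; c = 0.0412 cal/(g·K) = 172.4 J/(kg·K).
ΔT = 29.21 K

29.2 K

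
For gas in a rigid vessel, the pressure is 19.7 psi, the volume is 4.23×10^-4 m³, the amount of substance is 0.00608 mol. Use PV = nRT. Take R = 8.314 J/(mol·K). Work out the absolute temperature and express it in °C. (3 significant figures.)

From the ideal-gas law: T = PV/(nR).
P = 19.7 psi = 1.358×10^5 Pa; V = 4.23×10^-4 m³; n = 0.00608 mol; R = 8.314 J/(mol·K).
T = 1137 K
1137 K − 273.15 = 863.5 °C

863 °C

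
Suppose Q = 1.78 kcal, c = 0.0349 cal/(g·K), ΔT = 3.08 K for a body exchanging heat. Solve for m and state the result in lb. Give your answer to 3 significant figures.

36.5 lb

Solving Q = m·c·ΔT for m: m = Q/(c·ΔT).
Q = 1.78 kcal = 7448 J; c = 0.0349 cal/(g·K) = 146.0 J/(kg·K); ΔT = 3.08 K.
m = 16.56 kg
16.56 kg × (1 lb / 0.4536 kg) = 36.51 lb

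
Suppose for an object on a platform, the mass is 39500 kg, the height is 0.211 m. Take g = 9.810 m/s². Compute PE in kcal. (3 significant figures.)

PE is given directly by: PE = mgh.
m = 39500 kg; h = 0.211 m; g = 9.810 m/s².
PE = 81761 J
81761 J × (1 kcal / 4184 J) = 19.54 kcal

19.5 kcal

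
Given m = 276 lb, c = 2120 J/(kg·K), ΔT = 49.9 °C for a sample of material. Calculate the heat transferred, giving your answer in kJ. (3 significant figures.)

Directly: Q = mcΔT.
m = 276 lb = 125.2 kg; c = 2120 J/(kg·K); ΔT = 49.9 °C = 49.90 K.
Q = 1.324×10^7 J
1.324×10^7 J × (1 kJ / 1000 J) = 13244 kJ

13200 kJ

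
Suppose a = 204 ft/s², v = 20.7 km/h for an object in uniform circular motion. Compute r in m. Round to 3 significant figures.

Solving a = v²/r for r: r = v²/a.
a = 204 ft/s² = 62.18 m/s²; v = 20.7 km/h = 5.750 m/s.
r = 0.5317 m

0.532 m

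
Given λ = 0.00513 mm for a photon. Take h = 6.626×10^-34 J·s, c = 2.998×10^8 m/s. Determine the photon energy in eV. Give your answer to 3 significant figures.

0.242 eV

E is given directly by: E = hc/λ.
λ = 0.00513 mm = 5.130×10^-6 m; h = 6.626×10^-34 J·s; c = 2.998×10^8 m/s.
E = 3.872×10^-20 J
3.872×10^-20 J × (1 eV / 1.602×10^-19 J) = 0.2417 eV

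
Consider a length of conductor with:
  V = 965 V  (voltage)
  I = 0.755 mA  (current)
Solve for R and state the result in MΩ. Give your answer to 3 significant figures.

From Ohm's law: R = V/I.
V = 965 V; I = 0.755 mA = 7.550×10^-4 A.
R = 1.278×10^6 Ω
1.278×10^6 Ω × (1 MΩ / 1.000×10^6 Ω) = 1.278 MΩ

1.28 MΩ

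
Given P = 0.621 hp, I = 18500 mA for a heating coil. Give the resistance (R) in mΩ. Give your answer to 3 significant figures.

1350 mΩ

Solving P = I²R for R: R = P/I².
P = 0.621 hp = 463.1 W; I = 18500 mA = 18.50 A.
R = 1.353 Ω
1.353 Ω × (1 mΩ / 0.001000 Ω) = 1353 mΩ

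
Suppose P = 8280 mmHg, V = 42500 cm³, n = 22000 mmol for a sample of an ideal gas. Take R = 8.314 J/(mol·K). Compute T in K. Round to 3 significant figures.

257 K

Rearranging PV = nRT for T: T = PV/(nR).
P = 8280 mmHg = 1.104×10^6 Pa; V = 42500 cm³ = 0.04250 m³; n = 22000 mmol = 22.00 mol; R = 8.314 J/(mol·K).
T = 256.5 K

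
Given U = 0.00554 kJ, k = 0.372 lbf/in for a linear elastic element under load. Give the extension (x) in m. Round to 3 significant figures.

Rearranging U = ½k·x² for x: x = √(2U/k).
U = 0.00554 kJ = 5.540 J; k = 0.372 lbf/in = 65.15 N/m.
x = 0.4124 m

0.412 m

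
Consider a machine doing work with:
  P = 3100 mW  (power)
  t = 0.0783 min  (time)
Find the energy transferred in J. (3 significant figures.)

Rearranging P = W/t for W: W = P·t.
P = 3100 mW = 3.100 W; t = 0.0783 min = 4.698 s.
W = 14.56 J  (the unit combination reduces to kg·m²/s² = J)

14.6 J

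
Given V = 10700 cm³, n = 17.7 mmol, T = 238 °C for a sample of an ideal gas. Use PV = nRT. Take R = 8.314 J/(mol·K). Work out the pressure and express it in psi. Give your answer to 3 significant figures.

1.02 psi

From the ideal-gas law: P = nRT/V.
V = 10700 cm³ = 0.01070 m³; n = 17.7 mmol = 0.01770 mol; T = 238 °C = 511.1 K; R = 8.314 J/(mol·K).
P = 7030 Pa
7030 Pa × (1 psi / 6895 Pa) = 1.020 psi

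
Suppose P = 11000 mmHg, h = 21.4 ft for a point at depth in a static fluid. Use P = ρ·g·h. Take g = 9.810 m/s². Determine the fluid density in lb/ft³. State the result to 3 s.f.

1430 lb/ft³

Rearranging: ρ = P/(g·h).
P = 11000 mmHg = 1.467×10^6 Pa; h = 21.4 ft = 6.523 m; g = 9.810 m/s².
ρ = 22919 kg/m³
22919 kg/m³ × (1 lb/ft³ / 16.02 kg/m³) = 1431 lb/ft³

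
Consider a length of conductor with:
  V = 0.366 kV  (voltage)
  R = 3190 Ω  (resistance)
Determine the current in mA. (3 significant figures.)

115 mA

Rearranging: I = V/R.
V = 0.366 kV = 366.0 V; R = 3190 Ω.
I = 0.1147 A
0.1147 A × (1 mA / 0.001000 A) = 114.7 mA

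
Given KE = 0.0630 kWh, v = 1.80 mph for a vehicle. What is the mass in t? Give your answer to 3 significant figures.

Rearranging KE = ½mv² for m: m = 2·KE/v².
KE = 0.0630 kWh = 2.268×10^5 J; v = 1.80 mph = 0.8047 m/s.
m = 7.005×10^5 kg
7.005×10^5 kg × (1 t / 1000 kg) = 700.5 t

701 t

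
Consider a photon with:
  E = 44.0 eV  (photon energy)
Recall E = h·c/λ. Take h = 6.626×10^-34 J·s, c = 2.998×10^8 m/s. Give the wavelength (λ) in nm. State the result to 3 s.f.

28.2 nm

Rearranging E = h·c/λ for λ: λ = hc/E.
E = 44.0 eV = 7.050×10^-18 J; h = 6.626×10^-34 J·s; c = 2.998×10^8 m/s.
λ = 2.818×10^-8 m
2.818×10^-8 m × (1 nm / 1.000×10^-9 m) = 28.18 nm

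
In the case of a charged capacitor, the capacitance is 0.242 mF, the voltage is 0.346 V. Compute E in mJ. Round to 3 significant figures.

Directly: E = ½CV².
C = 0.242 mF = 2.420×10^-4 F; V = 0.346 V.
E = 1.449×10^-5 J
1.449×10^-5 J × (1 mJ / 0.001000 J) = 0.01449 mJ

0.0145 mJ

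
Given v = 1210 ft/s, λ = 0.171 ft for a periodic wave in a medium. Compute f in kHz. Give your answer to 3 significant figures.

7.08 kHz

Rearranging: f = v/λ.
v = 1210 ft/s = 368.8 m/s; λ = 0.171 ft = 0.05212 m.
f = 7076 Hz
7076 Hz × (1 kHz / 1000 Hz) = 7.076 kHz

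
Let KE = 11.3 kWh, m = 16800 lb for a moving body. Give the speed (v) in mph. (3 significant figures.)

231 mph

Solving KE = ½mv² for v: v = √(2·KE/m).
KE = 11.3 kWh = 4.068×10^7 J; m = 16800 lb = 7620 kg.
v = 103.3 m/s
103.3 m/s × (1 mph / 0.4470 m/s) = 231.1 mph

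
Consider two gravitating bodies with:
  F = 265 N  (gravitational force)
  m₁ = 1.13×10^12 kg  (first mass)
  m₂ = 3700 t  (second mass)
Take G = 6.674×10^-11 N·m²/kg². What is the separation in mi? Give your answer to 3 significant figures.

Solving F = G·m₁·m₂/r² for r: r = √(G·m₁m₂/F).
F = 265 N; m₁ = 1.13×10^12 kg; m₂ = 3700 t = 3.700×10^6 kg; G = 6.674×10^-11 N·m²/kg².
r = 1026 m
1026 m × (1 mi / 1609 m) = 0.6376 mi

0.638 mi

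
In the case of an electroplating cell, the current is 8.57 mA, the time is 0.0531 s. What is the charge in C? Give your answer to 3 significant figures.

Directly: q = It.
I = 8.57 mA = 0.008570 A; t = 0.0531 s.
q = 4.551×10^-4 C  (the unit combination reduces to A·s = C)

4.55×10^-4 C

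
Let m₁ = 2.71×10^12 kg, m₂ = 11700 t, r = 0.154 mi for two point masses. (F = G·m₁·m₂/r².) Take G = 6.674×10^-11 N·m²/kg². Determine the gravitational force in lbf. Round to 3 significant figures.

Directly: F = Gm₁m₂/r².
m₁ = 2.71×10^12 kg; m₂ = 11700 t = 1.170×10^7 kg; r = 0.154 mi = 247.8 m; G = 6.674×10^-11 N·m²/kg².
F = 34451 N
34451 N × (1 lbf / 4.448 N) = 7745 lbf

7740 lbf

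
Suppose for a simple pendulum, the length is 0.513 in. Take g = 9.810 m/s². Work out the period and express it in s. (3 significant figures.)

0.229 s

Directly: T = 2π√(L/g).
L = 0.513 in = 0.01303 m; g = 9.810 m/s².
T = 0.2290 s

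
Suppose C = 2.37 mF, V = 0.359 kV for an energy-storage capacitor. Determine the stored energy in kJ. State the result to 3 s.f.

0.153 kJ

E is given directly by: E = ½CV².
C = 2.37 mF = 0.002370 F; V = 0.359 kV = 359.0 V.
E = 152.7 J  (the unit combination reduces to kg·m²/s² = J)
152.7 J × (1 kJ / 1000 J) = 0.1527 kJ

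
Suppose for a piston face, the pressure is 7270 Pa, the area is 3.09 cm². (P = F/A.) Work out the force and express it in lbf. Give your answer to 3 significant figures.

0.505 lbf

Rearranging P = F/A for F: F = P·A.
P = 7270 Pa; A = 3.09 cm² = 3.090×10^-4 m².
F = 2.246 N  (the unit combination reduces to kg·m/s² = N)
2.246 N × (1 lbf / 4.448 N) = 0.5050 lbf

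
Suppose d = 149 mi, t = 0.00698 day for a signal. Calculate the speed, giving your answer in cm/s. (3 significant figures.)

Directly: v = d/t.
d = 149 mi = 2.398×10^5 m; t = 0.00698 day = 603.1 s.
v = 397.6 m/s
397.6 m/s × (1 cm/s / 0.01000 m/s) = 39762 cm/s

39800 cm/s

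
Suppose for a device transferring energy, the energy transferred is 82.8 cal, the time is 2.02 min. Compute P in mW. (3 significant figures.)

2860 mW

Directly: P = W/t.
W = 82.8 cal = 346.4 J; t = 2.02 min = 121.2 s.
P = 2.858 W  (the unit combination reduces to kg·m²/s³ = W)
2.858 W × (1 mW / 0.001000 W) = 2858 mW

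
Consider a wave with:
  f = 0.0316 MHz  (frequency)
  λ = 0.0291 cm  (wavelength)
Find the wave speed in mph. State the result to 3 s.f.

Directly: v = fλ.
f = 0.0316 MHz = 31600 Hz; λ = 0.0291 cm = 2.910×10^-4 m.
v = 9.196 m/s
9.196 m/s × (1 mph / 0.4470 m/s) = 20.57 mph

20.6 mph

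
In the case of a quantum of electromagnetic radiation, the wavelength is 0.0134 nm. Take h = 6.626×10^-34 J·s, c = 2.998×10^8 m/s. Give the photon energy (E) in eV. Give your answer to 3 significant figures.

92500 eV

E is given directly by: E = hc/λ.
λ = 0.0134 nm = 1.340×10^-11 m; h = 6.626×10^-34 J·s; c = 2.998×10^8 m/s.
E = 1.482×10^-14 J
1.482×10^-14 J × (1 eV / 1.602×10^-19 J) = 92527 eV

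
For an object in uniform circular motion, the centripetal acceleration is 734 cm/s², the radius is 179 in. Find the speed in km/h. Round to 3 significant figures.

20.8 km/h

Rearranging: v = √(a·r).
a = 734 cm/s² = 7.340 m/s²; r = 179 in = 4.547 m.
v = 5.777 m/s
5.777 m/s × (1 km/h / 0.2778 m/s) = 20.80 km/h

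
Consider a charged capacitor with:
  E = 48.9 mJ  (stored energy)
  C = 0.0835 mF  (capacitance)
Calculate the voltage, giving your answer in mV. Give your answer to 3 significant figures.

34200 mV

Solving E = ½C·V² for V: V = √(2E/C).
E = 48.9 mJ = 0.04890 J; C = 0.0835 mF = 8.350×10^-5 F.
V = 34.22 V  (the unit combination reduces to kg·m²/(A·s³) = V)
34.22 V × (1 mV / 0.001000 V) = 34224 mV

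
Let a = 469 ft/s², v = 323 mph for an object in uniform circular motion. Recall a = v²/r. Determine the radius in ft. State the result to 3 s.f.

479 ft

Rearranging a = v²/r for r: r = v²/a.
a = 469 ft/s² = 143.0 m/s²; v = 323 mph = 144.4 m/s.
r = 145.9 m
145.9 m × (1 ft / 0.3048 m) = 478.5 ft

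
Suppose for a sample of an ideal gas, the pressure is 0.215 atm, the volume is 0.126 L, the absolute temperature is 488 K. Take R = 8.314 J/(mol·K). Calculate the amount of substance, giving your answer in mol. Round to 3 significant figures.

6.77×10^-4 mol

From the ideal-gas law: n = PV/(RT).
P = 0.215 atm = 21785 Pa; V = 0.126 L = 1.260×10^-4 m³; T = 488 K; R = 8.314 J/(mol·K).
n = 6.765×10^-4 mol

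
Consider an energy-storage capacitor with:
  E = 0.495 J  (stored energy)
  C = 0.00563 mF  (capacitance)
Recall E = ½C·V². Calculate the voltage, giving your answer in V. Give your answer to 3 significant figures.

419 V

Solving E = ½C·V² for V: V = √(2E/C).
E = 0.495 J; C = 0.00563 mF = 5.630×10^-6 F.
V = 419.3 V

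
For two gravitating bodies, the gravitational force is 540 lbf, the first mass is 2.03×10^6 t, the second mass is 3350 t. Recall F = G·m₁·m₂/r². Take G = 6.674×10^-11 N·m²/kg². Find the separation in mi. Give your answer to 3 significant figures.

Rearranging: r = √(G·m₁m₂/F).
F = 540 lbf = 2402 N; m₁ = 2.03×10^6 t = 2.030×10^9 kg; m₂ = 3350 t = 3.350×10^6 kg; G = 6.674×10^-11 N·m²/kg².
r = 13.75 m
13.75 m × (1 mi / 1609 m) = 0.008541 mi

0.00854 mi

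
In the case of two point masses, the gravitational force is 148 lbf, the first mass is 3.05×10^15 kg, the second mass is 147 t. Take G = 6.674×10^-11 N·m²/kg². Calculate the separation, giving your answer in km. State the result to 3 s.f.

6.74 km

From Newton's law of gravitation: r = √(G·m₁m₂/F).
F = 148 lbf = 658.3 N; m₁ = 3.05×10^15 kg; m₂ = 147 t = 1.470×10^5 kg; G = 6.674×10^-11 N·m²/kg².
r = 6742 m
6742 m × (1 km / 1000 m) = 6.742 km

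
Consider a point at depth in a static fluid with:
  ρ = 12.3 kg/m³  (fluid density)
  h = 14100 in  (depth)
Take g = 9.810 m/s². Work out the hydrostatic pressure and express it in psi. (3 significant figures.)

P is given directly by: P = ρgh.
ρ = 12.3 kg/m³; h = 14100 in = 358.1 m; g = 9.810 m/s².
P = 43214 Pa
43214 Pa × (1 psi / 6895 Pa) = 6.268 psi

6.27 psi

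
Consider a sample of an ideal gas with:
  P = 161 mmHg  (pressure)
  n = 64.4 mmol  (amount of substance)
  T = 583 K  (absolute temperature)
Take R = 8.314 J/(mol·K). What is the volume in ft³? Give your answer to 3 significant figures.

From the ideal-gas law: V = nRT/P.
P = 161 mmHg = 21465 Pa; n = 64.4 mmol = 0.06440 mol; T = 583 K; R = 8.314 J/(mol·K).
V = 0.01454 m³
0.01454 m³ × (1 ft³ / 0.02832 m³) = 0.5136 ft³

0.514 ft³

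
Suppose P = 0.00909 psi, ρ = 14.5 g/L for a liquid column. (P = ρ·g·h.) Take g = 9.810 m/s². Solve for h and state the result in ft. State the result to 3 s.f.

1.45 ft

Solving P = ρ·g·h for h: h = P/(ρ·g).
P = 0.00909 psi = 62.67 Pa; ρ = 14.5 g/L = 14.50 kg/m³; g = 9.810 m/s².
h = 0.4406 m
0.4406 m × (1 ft / 0.3048 m) = 1.446 ft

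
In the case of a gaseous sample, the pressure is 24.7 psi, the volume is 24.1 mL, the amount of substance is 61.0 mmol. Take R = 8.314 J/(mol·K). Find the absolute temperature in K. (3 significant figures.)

8.09 K

From the ideal-gas law: T = PV/(nR).
P = 24.7 psi = 1.703×10^5 Pa; V = 24.1 mL = 2.410×10^-5 m³; n = 61.0 mmol = 0.06100 mol; R = 8.314 J/(mol·K).
T = 8.093 K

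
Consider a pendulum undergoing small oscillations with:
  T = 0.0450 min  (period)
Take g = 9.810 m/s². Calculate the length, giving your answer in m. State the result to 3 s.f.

1.81 m

Rearranging: L = g·(T/2π)².
T = 0.0450 min = 2.700 s; g = 9.810 m/s².
L = 1.811 m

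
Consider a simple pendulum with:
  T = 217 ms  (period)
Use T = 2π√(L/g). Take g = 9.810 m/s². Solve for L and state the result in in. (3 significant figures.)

0.461 in

Rearranging T = 2π√(L/g) for L: L = g·(T/2π)².
T = 217 ms = 0.2170 s; g = 9.810 m/s².
L = 0.01170 m
0.01170 m × (1 in / 0.02540 m) = 0.4607 in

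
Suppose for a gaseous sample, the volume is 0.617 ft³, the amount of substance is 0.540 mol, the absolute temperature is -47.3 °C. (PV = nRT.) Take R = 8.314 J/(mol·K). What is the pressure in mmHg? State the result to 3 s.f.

435 mmHg

P is given directly by: P = nRT/V.
V = 0.617 ft³ = 0.01747 m³; n = 0.540 mol; T = -47.3 °C = 225.8 K; R = 8.314 J/(mol·K).
P = 58036 Pa
58036 Pa × (1 mmHg / 133.3 Pa) = 435.3 mmHg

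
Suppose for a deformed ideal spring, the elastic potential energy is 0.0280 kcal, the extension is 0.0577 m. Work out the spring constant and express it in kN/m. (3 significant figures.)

70.4 kN/m

Rearranging: k = 2U/x².
U = 0.0280 kcal = 117.2 J; x = 0.0577 m.
k = 70377 N/m
70377 N/m × (1 kN/m / 1000 N/m) = 70.38 kN/m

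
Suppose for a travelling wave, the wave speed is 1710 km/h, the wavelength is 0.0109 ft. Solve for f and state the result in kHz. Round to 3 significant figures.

Solving v = f·λ for f: f = v/λ.
v = 1710 km/h = 475.0 m/s; λ = 0.0109 ft = 0.003322 m.
f = 1.430×10^5 Hz
1.430×10^5 Hz × (1 kHz / 1000 Hz) = 143.0 kHz

143 kHz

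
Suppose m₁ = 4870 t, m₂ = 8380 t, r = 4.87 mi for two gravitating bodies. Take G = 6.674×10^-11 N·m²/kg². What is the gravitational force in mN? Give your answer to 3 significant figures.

0.0443 mN

From Newton's law of gravitation: F = Gm₁m₂/r².
m₁ = 4870 t = 4.870×10^6 kg; m₂ = 8380 t = 8.380×10^6 kg; r = 4.87 mi = 7838 m; G = 6.674×10^-11 N·m²/kg².
F = 4.434×10^-5 N
4.434×10^-5 N × (1 mN / 0.001000 N) = 0.04434 mN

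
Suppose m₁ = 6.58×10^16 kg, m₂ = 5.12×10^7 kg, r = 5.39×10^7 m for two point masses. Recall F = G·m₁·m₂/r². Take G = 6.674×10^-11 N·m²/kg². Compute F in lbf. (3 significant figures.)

From Newton's law of gravitation: F = Gm₁m₂/r².
m₁ = 6.58×10^16 kg; m₂ = 5.12×10^7 kg; r = 5.39×10^7 m; G = 6.674×10^-11 N·m²/kg².
F = 0.07739 N  (the unit combination reduces to kg·m/s² = N)
0.07739 N × (1 lbf / 4.448 N) = 0.01740 lbf

0.0174 lbf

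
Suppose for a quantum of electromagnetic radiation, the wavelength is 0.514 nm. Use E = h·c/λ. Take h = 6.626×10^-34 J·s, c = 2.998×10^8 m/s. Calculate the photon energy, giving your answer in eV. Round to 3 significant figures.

2410 eV

Directly: E = hc/λ.
λ = 0.514 nm = 5.140×10^-10 m; h = 6.626×10^-34 J·s; c = 2.998×10^8 m/s.
E = 3.865×10^-16 J  (the unit combination reduces to kg·m²/s² = J)
3.865×10^-16 J × (1 eV / 1.602×10^-19 J) = 2412 eV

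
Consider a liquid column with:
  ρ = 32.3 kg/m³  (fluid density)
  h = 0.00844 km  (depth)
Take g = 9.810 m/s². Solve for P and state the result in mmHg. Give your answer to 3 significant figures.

20.1 mmHg

Directly: P = ρgh.
ρ = 32.3 kg/m³; h = 0.00844 km = 8.440 m; g = 9.810 m/s².
P = 2674 Pa
2674 Pa × (1 mmHg / 133.3 Pa) = 20.06 mmHg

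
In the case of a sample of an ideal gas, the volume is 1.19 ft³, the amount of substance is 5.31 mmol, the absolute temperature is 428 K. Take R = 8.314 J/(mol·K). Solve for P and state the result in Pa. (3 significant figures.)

From the ideal-gas law: P = nRT/V.
V = 1.19 ft³ = 0.03370 m³; n = 5.31 mmol = 0.005310 mol; T = 428 K; R = 8.314 J/(mol·K).
P = 560.7 Pa

561 Pa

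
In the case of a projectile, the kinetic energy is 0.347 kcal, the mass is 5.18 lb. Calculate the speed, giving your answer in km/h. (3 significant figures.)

Rearranging KE = ½mv² for v: v = √(2·KE/m).
KE = 0.347 kcal = 1452 J; m = 5.18 lb = 2.350 kg.
v = 35.15 m/s
35.15 m/s × (1 km/h / 0.2778 m/s) = 126.6 km/h

127 km/h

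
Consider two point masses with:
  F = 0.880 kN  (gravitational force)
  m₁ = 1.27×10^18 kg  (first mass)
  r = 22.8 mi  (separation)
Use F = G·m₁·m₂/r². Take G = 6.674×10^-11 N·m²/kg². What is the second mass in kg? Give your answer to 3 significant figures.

14000 kg

From Newton's law of gravitation: m₂ = F·r²/(G·m₁).
F = 0.880 kN = 880.0 N; m₁ = 1.27×10^18 kg; r = 22.8 mi = 36693 m; G = 6.674×10^-11 N·m²/kg².
m₂ = 13978 kg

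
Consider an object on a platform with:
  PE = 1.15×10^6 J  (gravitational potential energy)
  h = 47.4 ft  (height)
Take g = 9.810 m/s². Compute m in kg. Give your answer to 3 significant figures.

8110 kg

Solving PE = m·g·h for m: m = PE/(g·h).
PE = 1.15×10^6 J; h = 47.4 ft = 14.45 m; g = 9.810 m/s².
m = 8114 kg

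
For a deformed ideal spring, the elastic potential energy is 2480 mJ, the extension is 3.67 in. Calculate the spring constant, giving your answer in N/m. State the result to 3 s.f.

Rearranging U = ½k·x² for k: k = 2U/x².
U = 2480 mJ = 2.480 J; x = 3.67 in = 0.09322 m.
k = 570.8 N/m

571 N/m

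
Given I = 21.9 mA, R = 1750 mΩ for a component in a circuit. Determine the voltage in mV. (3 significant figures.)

Directly: V = IR.
I = 21.9 mA = 0.02190 A; R = 1750 mΩ = 1.750 Ω.
V = 0.03832 V
0.03832 V × (1 mV / 0.001000 V) = 38.32 mV

38.3 mV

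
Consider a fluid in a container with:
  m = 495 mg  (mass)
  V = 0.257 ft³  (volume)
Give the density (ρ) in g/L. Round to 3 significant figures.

Directly: ρ = m/V.
m = 495 mg = 4.950×10^-4 kg; V = 0.257 ft³ = 0.007277 m³.
ρ = 0.06802 kg/m³
Since 1 g/L = 1 kg/m³, 0.06802 g/L.

0.0680 g/L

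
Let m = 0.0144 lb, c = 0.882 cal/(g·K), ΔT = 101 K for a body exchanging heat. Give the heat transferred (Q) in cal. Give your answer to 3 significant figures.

582 cal

Directly: Q = mcΔT.
m = 0.0144 lb = 0.006532 kg; c = 0.882 cal/(g·K) = 3690 J/(kg·K); ΔT = 101 K.
Q = 2435 J  (the unit combination reduces to kg·m²/s² = J)
2435 J × (1 cal / 4.184 J) = 581.9 cal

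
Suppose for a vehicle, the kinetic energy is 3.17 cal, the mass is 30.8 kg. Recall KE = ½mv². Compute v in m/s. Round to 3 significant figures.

Rearranging: v = √(2·KE/m).
KE = 3.17 cal = 13.26 J; m = 30.8 kg.
v = 0.9280 m/s

0.928 m/s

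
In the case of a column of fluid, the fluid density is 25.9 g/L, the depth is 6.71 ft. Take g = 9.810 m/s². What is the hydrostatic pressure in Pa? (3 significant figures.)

520 Pa

P is given directly by: P = ρgh.
ρ = 25.9 g/L = 25.90 kg/m³; h = 6.71 ft = 2.045 m; g = 9.810 m/s².
P = 519.6 Pa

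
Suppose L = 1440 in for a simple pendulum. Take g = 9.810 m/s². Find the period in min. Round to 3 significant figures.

0.202 min

T is given directly by: T = 2π√(L/g).
L = 1440 in = 36.58 m; g = 9.810 m/s².
T = 12.13 s
12.13 s × (1 min / 60.00 s) = 0.2022 min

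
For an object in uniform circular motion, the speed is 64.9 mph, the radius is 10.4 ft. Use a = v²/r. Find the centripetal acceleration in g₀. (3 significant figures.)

27.1 g₀

a is given directly by: a = v²/r.
v = 64.9 mph = 29.01 m/s; r = 10.4 ft = 3.170 m.
a = 265.5 m/s²
265.5 m/s² × (1 g₀ / 9.807 m/s²) = 27.08 g₀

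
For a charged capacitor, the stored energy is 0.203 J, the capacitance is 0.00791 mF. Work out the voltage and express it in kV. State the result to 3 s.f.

Rearranging: V = √(2E/C).
E = 0.203 J; C = 0.00791 mF = 7.910×10^-6 F.
V = 226.6 V
226.6 V × (1 kV / 1000 V) = 0.2266 kV

0.227 kV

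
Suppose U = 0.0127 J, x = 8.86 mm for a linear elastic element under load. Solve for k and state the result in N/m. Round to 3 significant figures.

Solving U = ½k·x² for k: k = 2U/x².
U = 0.0127 J; x = 8.86 mm = 0.008860 m.
k = 323.6 N/m

324 N/m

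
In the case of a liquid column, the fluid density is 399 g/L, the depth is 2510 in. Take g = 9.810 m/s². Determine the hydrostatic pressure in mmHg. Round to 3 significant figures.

P is given directly by: P = ρgh.
ρ = 399 g/L = 399.0 kg/m³; h = 2510 in = 63.75 m; g = 9.810 m/s².
P = 2.495×10^5 Pa  (the unit combination reduces to kg/(m·s²) = Pa)
2.495×10^5 Pa × (1 mmHg / 133.3 Pa) = 1872 mmHg

1870 mmHg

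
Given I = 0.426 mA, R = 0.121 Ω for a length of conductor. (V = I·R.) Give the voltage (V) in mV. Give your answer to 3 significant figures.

From Ohm's law: V = IR.
I = 0.426 mA = 4.260×10^-4 A; R = 0.121 Ω.
V = 5.155×10^-5 V
5.155×10^-5 V × (1 mV / 0.001000 V) = 0.05155 mV

0.0515 mV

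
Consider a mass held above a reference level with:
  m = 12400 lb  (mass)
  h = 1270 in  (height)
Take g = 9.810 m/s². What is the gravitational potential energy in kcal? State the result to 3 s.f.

425 kcal

Directly: PE = mgh.
m = 12400 lb = 5625 kg; h = 1270 in = 32.26 m; g = 9.810 m/s².
PE = 1.780×10^6 J  (the unit combination reduces to kg·m²/s² = J)
1.780×10^6 J × (1 kcal / 4184 J) = 425.4 kcal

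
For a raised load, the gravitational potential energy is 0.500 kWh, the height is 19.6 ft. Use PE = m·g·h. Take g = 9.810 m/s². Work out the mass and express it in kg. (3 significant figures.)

Solving PE = m·g·h for m: m = PE/(g·h).
PE = 0.500 kWh = 1.800×10^6 J; h = 19.6 ft = 5.974 m; g = 9.810 m/s².
m = 30714 kg

30700 kg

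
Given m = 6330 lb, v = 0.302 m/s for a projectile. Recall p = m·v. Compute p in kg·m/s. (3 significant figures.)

867 kg·m/s

p is given directly by: p = mv.
m = 6330 lb = 2871 kg; v = 0.302 m/s.
p = 867.1 kg·m/s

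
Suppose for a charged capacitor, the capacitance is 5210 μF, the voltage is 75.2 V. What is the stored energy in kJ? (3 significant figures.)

E is given directly by: E = ½CV².
C = 5210 μF = 0.005210 F; V = 75.2 V.
E = 14.73 J  (the unit combination reduces to kg·m²/s² = J)
14.73 J × (1 kJ / 1000 J) = 0.01473 kJ

0.0147 kJ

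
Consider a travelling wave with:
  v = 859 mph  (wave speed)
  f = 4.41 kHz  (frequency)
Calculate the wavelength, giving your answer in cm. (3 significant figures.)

Rearranging: λ = v/f.
v = 859 mph = 384.0 m/s; f = 4.41 kHz = 4410 Hz.
λ = 0.08708 m
0.08708 m × (1 cm / 0.01000 m) = 8.708 cm

8.71 cm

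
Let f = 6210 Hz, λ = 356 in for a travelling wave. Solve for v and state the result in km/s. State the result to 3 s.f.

v is given directly by: v = fλ.
f = 6210 Hz; λ = 356 in = 9.042 m.
v = 56153 m/s
56153 m/s × (1 km/s / 1000 m/s) = 56.15 km/s

56.2 km/s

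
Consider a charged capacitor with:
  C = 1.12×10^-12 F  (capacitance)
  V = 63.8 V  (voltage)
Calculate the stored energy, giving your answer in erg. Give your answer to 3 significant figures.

0.0228 erg

Directly: E = ½CV².
C = 1.12×10^-12 F; V = 63.8 V.
E = 2.279×10^-9 J  (the unit combination reduces to kg·m²/s² = J)
2.279×10^-9 J × (1 erg / 1.000×10^-7 J) = 0.02279 erg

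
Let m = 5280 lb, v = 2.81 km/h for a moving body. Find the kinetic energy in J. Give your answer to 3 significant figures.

Directly: KE = ½mv².
m = 5280 lb = 2395 kg; v = 2.81 km/h = 0.7806 m/s.
KE = 729.6 J

730 J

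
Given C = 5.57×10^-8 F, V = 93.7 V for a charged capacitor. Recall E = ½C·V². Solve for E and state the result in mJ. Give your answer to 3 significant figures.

0.245 mJ

Directly: E = ½CV².
C = 5.57×10^-8 F; V = 93.7 V.
E = 2.445×10^-4 J
2.445×10^-4 J × (1 mJ / 0.001000 J) = 0.2445 mJ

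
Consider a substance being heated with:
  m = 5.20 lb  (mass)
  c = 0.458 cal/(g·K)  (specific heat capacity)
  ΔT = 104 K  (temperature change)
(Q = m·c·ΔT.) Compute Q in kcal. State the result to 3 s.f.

112 kcal

Q is given directly by: Q = mcΔT.
m = 5.20 lb = 2.359 kg; c = 0.458 cal/(g·K) = 1916 J/(kg·K); ΔT = 104 K.
Q = 4.701×10^5 J
4.701×10^5 J × (1 kcal / 4184 J) = 112.3 kcal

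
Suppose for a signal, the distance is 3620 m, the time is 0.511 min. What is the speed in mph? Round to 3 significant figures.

264 mph

v is given directly by: v = d/t.
d = 3620 m; t = 0.511 min = 30.66 s.
v = 118.1 m/s
118.1 m/s × (1 mph / 0.4470 m/s) = 264.1 mph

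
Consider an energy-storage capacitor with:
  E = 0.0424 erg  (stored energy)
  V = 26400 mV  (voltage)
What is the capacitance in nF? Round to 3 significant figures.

Rearranging E = ½C·V² for C: C = 2E/V².
E = 0.0424 erg = 4.240×10^-9 J; V = 26400 mV = 26.40 V.
C = 1.217×10^-11 F
1.217×10^-11 F × (1 nF / 1.000×10^-9 F) = 0.01217 nF

0.0122 nF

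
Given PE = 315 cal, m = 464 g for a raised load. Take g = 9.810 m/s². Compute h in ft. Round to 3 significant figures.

950 ft

Rearranging: h = PE/(m·g).
PE = 315 cal = 1318 J; m = 464 g = 0.4640 kg; g = 9.810 m/s².
h = 289.5 m
289.5 m × (1 ft / 0.3048 m) = 949.9 ft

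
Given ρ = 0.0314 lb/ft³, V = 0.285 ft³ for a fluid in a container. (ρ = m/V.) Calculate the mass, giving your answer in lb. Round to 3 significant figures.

Rearranging ρ = m/V for m: m = ρV.
ρ = 0.0314 lb/ft³ = 0.5030 kg/m³; V = 0.285 ft³ = 0.008070 m³.
m = 0.004059 kg
0.004059 kg × (1 lb / 0.4536 kg) = 0.008949 lb

0.00895 lb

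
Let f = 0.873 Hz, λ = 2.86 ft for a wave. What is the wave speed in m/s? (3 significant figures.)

0.761 m/s

v is given directly by: v = fλ.
f = 0.873 Hz; λ = 2.86 ft = 0.8717 m.
v = 0.7610 m/s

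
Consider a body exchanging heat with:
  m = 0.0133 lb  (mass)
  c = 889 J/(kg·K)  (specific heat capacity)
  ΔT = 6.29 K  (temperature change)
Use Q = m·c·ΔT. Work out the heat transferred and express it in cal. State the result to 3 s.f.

8.06 cal

Q is given directly by: Q = mcΔT.
m = 0.0133 lb = 0.006033 kg; c = 889 J/(kg·K); ΔT = 6.29 K.
Q = 33.73 J
33.73 J × (1 cal / 4.184 J) = 8.063 cal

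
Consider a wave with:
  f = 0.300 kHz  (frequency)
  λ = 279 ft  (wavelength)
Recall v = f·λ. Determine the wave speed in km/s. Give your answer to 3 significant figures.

25.5 km/s

v is given directly by: v = fλ.
f = 0.300 kHz = 300.0 Hz; λ = 279 ft = 85.04 m.
v = 25512 m/s
25512 m/s × (1 km/s / 1000 m/s) = 25.51 km/s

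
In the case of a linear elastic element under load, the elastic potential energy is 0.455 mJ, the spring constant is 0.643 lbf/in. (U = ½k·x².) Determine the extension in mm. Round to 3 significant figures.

2.84 mm

Rearranging: x = √(2U/k).
U = 0.455 mJ = 4.550×10^-4 J; k = 0.643 lbf/in = 112.6 N/m.
x = 0.002843 m
0.002843 m × (1 mm / 0.001000 m) = 2.843 mm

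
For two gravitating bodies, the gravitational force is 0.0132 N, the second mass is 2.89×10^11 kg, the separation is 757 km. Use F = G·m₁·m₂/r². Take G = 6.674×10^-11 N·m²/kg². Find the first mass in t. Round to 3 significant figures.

Solving F = G·m₁·m₂/r² for m₁: m₁ = F·r²/(G·m₂).
F = 0.0132 N; m₂ = 2.89×10^11 kg; r = 757 km = 7.570×10^5 m; G = 6.674×10^-11 N·m²/kg².
m₁ = 3.922×10^8 kg
3.922×10^8 kg × (1 t / 1000 kg) = 3.922×10^5 t

3.92×10^5 t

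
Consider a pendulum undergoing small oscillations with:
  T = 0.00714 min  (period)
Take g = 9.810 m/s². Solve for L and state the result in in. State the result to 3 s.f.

1.80 in

Rearranging T = 2π√(L/g) for L: L = g·(T/2π)².
T = 0.00714 min = 0.4284 s; g = 9.810 m/s².
L = 0.04560 m
0.04560 m × (1 in / 0.02540 m) = 1.795 in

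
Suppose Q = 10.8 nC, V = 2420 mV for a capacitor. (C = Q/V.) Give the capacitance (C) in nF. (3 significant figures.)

4.46 nF

Directly: C = Q/V.
Q = 10.8 nC = 1.080×10^-8 C; V = 2420 mV = 2.420 V.
C = 4.463×10^-9 F
4.463×10^-9 F × (1 nF / 1.000×10^-9 F) = 4.463 nF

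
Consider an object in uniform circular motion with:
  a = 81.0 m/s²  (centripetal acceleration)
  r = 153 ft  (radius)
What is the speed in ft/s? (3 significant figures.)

202 ft/s

Rearranging a = v²/r for v: v = √(a·r).
a = 81.0 m/s²; r = 153 ft = 46.63 m.
v = 61.46 m/s
61.46 m/s × (1 ft/s / 0.3048 m/s) = 201.6 ft/s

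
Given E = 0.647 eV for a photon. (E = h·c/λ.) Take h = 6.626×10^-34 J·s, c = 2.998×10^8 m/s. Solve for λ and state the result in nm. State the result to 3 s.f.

1920 nm

Rearranging: λ = hc/E.
E = 0.647 eV = 1.037×10^-19 J; h = 6.626×10^-34 J·s; c = 2.998×10^8 m/s.
λ = 1.916×10^-6 m
1.916×10^-6 m × (1 nm / 1.000×10^-9 m) = 1916 nm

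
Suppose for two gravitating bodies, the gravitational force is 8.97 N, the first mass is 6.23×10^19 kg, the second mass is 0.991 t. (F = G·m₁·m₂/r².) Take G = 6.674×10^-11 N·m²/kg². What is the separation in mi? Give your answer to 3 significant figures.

421 mi

Rearranging F = G·m₁·m₂/r² for r: r = √(G·m₁m₂/F).
F = 8.97 N; m₁ = 6.23×10^19 kg; m₂ = 0.991 t = 991.0 kg; G = 6.674×10^-11 N·m²/kg².
r = 6.778×10^5 m
6.778×10^5 m × (1 mi / 1609 m) = 421.1 mi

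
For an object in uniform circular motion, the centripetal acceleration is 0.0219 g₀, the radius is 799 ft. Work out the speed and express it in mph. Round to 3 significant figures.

16.2 mph

Rearranging a = v²/r for v: v = √(a·r).
a = 0.0219 g₀ = 0.2148 m/s²; r = 799 ft = 243.5 m.
v = 7.232 m/s
7.232 m/s × (1 mph / 0.4470 m/s) = 16.18 mph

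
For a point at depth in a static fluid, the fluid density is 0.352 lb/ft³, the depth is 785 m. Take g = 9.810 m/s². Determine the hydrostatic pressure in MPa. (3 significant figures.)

0.0434 MPa

Directly: P = ρgh.
ρ = 0.352 lb/ft³ = 5.638 kg/m³; h = 785 m; g = 9.810 m/s².
P = 43421 Pa  (the unit combination reduces to kg/(m·s²) = Pa)
43421 Pa × (1 MPa / 1.000×10^6 Pa) = 0.04342 MPa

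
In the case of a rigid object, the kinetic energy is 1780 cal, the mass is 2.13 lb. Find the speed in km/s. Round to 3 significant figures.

Rearranging: v = √(2·KE/m).
KE = 1780 cal = 7448 J; m = 2.13 lb = 0.9662 kg.
v = 124.2 m/s
124.2 m/s × (1 km/s / 1000 m/s) = 0.1242 km/s

0.124 km/s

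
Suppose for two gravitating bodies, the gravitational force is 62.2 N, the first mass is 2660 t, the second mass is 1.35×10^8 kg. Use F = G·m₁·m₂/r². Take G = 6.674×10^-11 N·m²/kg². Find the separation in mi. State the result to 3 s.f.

Rearranging F = G·m₁·m₂/r² for r: r = √(G·m₁m₂/F).
F = 62.2 N; m₁ = 2660 t = 2.660×10^6 kg; m₂ = 1.35×10^8 kg; G = 6.674×10^-11 N·m²/kg².
r = 19.63 m
19.63 m × (1 mi / 1609 m) = 0.01220 mi

0.0122 mi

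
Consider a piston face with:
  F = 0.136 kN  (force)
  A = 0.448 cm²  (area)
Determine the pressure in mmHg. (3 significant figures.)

22800 mmHg

Directly: P = F/A.
F = 0.136 kN = 136.0 N; A = 0.448 cm² = 4.480×10^-5 m².
P = 3.036×10^6 Pa
3.036×10^6 Pa × (1 mmHg / 133.3 Pa) = 22770 mmHg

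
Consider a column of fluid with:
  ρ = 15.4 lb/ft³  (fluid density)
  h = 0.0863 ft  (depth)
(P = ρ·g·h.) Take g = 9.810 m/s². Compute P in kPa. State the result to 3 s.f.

Directly: P = ρgh.
ρ = 15.4 lb/ft³ = 246.7 kg/m³; h = 0.0863 ft = 0.02630 m; g = 9.810 m/s².
P = 63.66 Pa
63.66 Pa × (1 kPa / 1000 Pa) = 0.06366 kPa

0.0637 kPa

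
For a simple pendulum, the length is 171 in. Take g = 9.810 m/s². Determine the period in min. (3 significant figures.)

0.0697 min

Directly: T = 2π√(L/g).
L = 171 in = 4.343 m; g = 9.810 m/s².
T = 4.181 s
4.181 s × (1 min / 60.00 s) = 0.06968 min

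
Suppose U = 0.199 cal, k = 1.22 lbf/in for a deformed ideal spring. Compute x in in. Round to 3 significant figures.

3.48 in

Rearranging: x = √(2U/k).
U = 0.199 cal = 0.8326 J; k = 1.22 lbf/in = 213.7 N/m.
x = 0.08828 m
0.08828 m × (1 in / 0.02540 m) = 3.476 in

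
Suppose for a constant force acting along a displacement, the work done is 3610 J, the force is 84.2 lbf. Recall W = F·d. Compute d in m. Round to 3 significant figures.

Rearranging: d = W/F.
W = 3610 J; F = 84.2 lbf = 374.5 N.
d = 9.638 m

9.64 m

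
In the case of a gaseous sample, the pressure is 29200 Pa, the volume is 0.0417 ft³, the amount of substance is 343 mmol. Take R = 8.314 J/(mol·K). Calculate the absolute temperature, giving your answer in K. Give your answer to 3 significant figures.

Rearranging: T = PV/(nR).
P = 29200 Pa; V = 0.0417 ft³ = 0.001181 m³; n = 343 mmol = 0.3430 mol; R = 8.314 J/(mol·K).
T = 12.09 K

12.1 K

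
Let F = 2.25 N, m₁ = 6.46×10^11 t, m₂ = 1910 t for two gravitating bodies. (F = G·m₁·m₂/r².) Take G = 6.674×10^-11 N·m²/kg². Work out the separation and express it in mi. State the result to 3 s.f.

Rearranging F = G·m₁·m₂/r² for r: r = √(G·m₁m₂/F).
F = 2.25 N; m₁ = 6.46×10^11 t = 6.460×10^14 kg; m₂ = 1910 t = 1.910×10^6 kg; G = 6.674×10^-11 N·m²/kg².
r = 1.913×10^5 m
1.913×10^5 m × (1 mi / 1609 m) = 118.9 mi

119 mi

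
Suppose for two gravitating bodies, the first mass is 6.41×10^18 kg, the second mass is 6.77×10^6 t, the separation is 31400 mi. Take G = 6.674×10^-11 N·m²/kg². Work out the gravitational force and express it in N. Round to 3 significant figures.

From Newton's law of gravitation: F = Gm₁m₂/r².
m₁ = 6.41×10^18 kg; m₂ = 6.77×10^6 t = 6.770×10^9 kg; r = 31400 mi = 5.053×10^7 m; G = 6.674×10^-11 N·m²/kg².
F = 1134 N

1130 N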